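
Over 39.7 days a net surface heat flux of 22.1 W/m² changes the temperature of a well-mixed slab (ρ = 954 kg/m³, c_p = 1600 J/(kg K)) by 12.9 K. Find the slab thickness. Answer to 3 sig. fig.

3.85 m

Heat input Q = F Δt = 22.1 × 3.43×10^6 s = 7.58×10^7 J/m².
Required areal heat capacity C = Q / ΔT = 5.88×10^6 J/(m²·K).
Depth D = C / (ρ c_p) = 5.88×10^6 / (954 × 1600) = 3.85 m.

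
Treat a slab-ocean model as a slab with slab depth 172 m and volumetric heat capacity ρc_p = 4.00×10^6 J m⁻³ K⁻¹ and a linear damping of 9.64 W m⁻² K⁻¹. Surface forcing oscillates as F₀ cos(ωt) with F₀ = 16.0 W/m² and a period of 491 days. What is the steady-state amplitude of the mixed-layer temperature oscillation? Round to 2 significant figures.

Areal heat capacity C = ρc_p × D = 4.00×10^6 × 172 = 6.88×10^8 J/(m^2 K).
Angular frequency ω = 2π / T = 2π / 4.24×10^7 s = 1.48×10^-7 s⁻¹.
√((Cω)² + λ²) = √((102)² + 9.64²) = 102 W/(m²·K).
Amplitude A = F₀ / √((Cω)²+λ²) = 16.0 / 102 = 0.156 K.

0.16 K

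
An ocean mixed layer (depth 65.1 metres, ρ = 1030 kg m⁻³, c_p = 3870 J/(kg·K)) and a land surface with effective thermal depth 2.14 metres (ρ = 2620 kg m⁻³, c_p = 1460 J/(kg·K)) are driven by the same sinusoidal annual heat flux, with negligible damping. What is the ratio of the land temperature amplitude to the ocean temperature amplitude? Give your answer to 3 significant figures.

C_ocean = 1030 × 3870 × 65.1 = 2.59×10^8 J/(m²·K).
C_land = 2620 × 1460 × 2.14 = 8.19×10^6 J/(m²·K).
Undamped amplitude ∝ 1/C, so A_land/A_ocean = C_ocean/C_land = 31.7.

31.7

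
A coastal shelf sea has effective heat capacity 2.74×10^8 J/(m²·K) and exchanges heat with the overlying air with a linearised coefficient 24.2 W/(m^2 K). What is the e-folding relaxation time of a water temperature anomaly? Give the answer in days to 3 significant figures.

131 days

Areal heat capacity C = 2.74×10^8 J/(m²·K) (given).
Relaxation time τ = C / λ = 2.74×10^8 / 24.2 = 1.13×10^7 s.
In days: 1.13×10^7 s / (86400 s/day) = 131 days.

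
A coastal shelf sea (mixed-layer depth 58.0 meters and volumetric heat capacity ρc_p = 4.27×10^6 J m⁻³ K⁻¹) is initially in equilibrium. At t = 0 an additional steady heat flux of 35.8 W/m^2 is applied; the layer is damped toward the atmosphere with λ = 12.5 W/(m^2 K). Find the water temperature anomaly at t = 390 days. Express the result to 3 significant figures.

Areal heat capacity C = ρc_p × D = 4.27×10^6 × 58.0 = 2.48×10^8 J m⁻² K⁻¹.
τ = C / λ = 2.48×10^8 / 12.5 = 1.98×10^7 s.
Equilibrium anomaly ΔT_eq = F / λ = 35.8 / 12.5 = 2.86 K.
t = 390 days = 3.37×10^7 s, so t/τ = 1.70.
ΔT(t) = ΔT_eq (1 − e^(−t/τ)) = 2.86 × (1 − e^−1.70) = 2.34 K.

2.34 K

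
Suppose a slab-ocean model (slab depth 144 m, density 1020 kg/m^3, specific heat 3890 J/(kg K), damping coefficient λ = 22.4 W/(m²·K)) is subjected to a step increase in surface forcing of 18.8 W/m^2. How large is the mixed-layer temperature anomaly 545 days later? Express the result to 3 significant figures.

Areal heat capacity C = ρ c_p D = 1020 × 3890 × 144 = 5.71×10^8 J/(m²·K).
τ = C / λ = 5.71×10^8 / 22.4 = 2.55×10^7 s.
Equilibrium anomaly ΔT_eq = F / λ = 18.8 / 22.4 = 0.839 K.
t = 545 days = 4.71×10^7 s, so t/τ = 1.85.
ΔT(t) = ΔT_eq (1 − e^(−t/τ)) = 0.839 × (1 − e^−1.85) = 0.707 K.

0.707 K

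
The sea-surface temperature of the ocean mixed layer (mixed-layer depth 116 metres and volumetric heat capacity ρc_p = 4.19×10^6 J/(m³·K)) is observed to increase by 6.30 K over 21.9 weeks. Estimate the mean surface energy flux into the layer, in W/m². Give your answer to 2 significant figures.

230

Areal heat capacity C = ρc_p × D = 4.19×10^6 × 116 = 4.86×10^8 J/(m^2 K).
Required heat per unit area: Q = C ΔT = 4.86×10^8 × 6.30 = 3.06×10^9 J/m².
Flux F = Q / Δt = 3.06×10^9 / 1.32×10^7 s = 231 W/m².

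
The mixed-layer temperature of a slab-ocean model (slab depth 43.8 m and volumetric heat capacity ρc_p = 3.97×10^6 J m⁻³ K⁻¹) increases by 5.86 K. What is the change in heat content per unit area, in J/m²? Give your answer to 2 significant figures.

1.0×10^9

Areal heat capacity C = ρc_p × D = 3.97×10^6 × 43.8 = 1.74×10^8 J m⁻² K⁻¹.
ΔQ = C ΔT = 1.74×10^8 × 5.86 = 1.02×10^9 J/m².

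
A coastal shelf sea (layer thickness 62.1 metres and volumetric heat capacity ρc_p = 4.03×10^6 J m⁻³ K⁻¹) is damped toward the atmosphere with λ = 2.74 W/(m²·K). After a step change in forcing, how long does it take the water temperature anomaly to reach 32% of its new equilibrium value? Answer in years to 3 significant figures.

1.12 years

Areal heat capacity C = ρc_p × D = 4.03×10^6 × 62.1 = 2.50×10^8 J/(m^2 K).
τ = C / λ = 2.50×10^8 / 2.74 = 9.13×10^7 s.
Fraction reached: 1 − e^(−t/τ) = 0.32 ⇒ t = −τ ln(1 − 0.32) = τ × 0.386.
t = 3.52×10^7 s = 1.12 years.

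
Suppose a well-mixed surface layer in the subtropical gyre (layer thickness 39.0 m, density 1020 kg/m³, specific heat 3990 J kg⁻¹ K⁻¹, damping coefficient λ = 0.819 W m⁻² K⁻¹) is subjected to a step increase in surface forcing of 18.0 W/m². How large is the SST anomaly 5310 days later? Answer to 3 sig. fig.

Areal heat capacity C = ρ c_p D = 1020 × 3990 × 39.0 = 1.59×10^8 J/(m²·K).
τ = C / λ = 1.59×10^8 / 0.819 = 1.94×10^8 s.
Equilibrium anomaly ΔT_eq = F / λ = 18.0 / 0.819 = 22.0 K.
t = 5310 days = 4.59×10^8 s, so t/τ = 2.37.
ΔT(t) = ΔT_eq (1 − e^(−t/τ)) = 22.0 × (1 − e^−2.37) = 19.9 K.

19.9 K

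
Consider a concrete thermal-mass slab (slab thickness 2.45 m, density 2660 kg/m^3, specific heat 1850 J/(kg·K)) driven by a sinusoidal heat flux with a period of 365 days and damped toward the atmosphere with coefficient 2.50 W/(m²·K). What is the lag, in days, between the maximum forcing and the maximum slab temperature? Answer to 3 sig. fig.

Areal heat capacity C = ρ c_p D = 2660 × 1850 × 2.45 = 1.21×10^7 J/(m²·K).
ω = 2π / 3.15×10^7 s = 1.99×10^-7 s⁻¹.
Phase lag φ = arctan(Cω/λ) = arctan(2.40/2.50) = 0.765 rad.
Time lag = φ / ω = 0.765 / 1.99×10^-7 = 3.84×10^6 s = 44.5 days.

44.5 days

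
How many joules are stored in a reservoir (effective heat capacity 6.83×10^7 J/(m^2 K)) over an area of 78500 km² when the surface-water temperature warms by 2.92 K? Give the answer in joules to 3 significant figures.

1.57×10^19 J

Areal heat capacity C = 6.83×10^7 J/(m^2 K) (given).
Heat per unit area: q = C ΔT = 6.83×10^7 × 2.92 = 1.99×10^8 J/m².
Total heat: Q = q × A = 1.99×10^8 × (78500 × 10⁶ m²) = 1.57×10^19 J.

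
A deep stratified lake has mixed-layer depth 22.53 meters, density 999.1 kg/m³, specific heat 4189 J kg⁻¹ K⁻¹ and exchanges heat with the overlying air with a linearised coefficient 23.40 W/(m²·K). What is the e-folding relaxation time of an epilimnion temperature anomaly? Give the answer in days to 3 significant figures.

Areal heat capacity C = ρ c_p D = 999.1 × 4189 × 22.53 = 9.43×10^7 J/(m²·K).
Relaxation time τ = C / λ = 9.43×10^7 / 23.40 = 4.03×10^6 s.
In days: 4.03×10^6 s / (86400 s/day) = 46.6 days.

46.6 days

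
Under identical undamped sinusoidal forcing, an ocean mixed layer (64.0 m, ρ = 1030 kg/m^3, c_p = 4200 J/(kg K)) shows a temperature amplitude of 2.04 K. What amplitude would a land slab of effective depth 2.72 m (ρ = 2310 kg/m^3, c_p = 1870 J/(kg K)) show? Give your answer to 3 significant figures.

C_ocean = 2.77×10^8 J/(m²·K); C_land = 1.17×10^7 J/(m²·K).
A ∝ 1/C ⇒ A_land = A_ocean × C_ocean/C_land = 2.04 × 23.6 = 48.1 K.

48.1 K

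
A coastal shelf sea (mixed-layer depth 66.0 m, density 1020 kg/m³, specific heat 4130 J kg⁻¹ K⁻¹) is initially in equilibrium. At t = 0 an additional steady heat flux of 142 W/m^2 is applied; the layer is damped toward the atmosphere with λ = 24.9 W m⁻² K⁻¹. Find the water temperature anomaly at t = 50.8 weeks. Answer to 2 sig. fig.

5.3 K

Areal heat capacity C = ρ c_p D = 1020 × 4130 × 66.0 = 2.78×10^8 J/(m^2 K).
τ = C / λ = 2.78×10^8 / 24.9 = 1.12×10^7 s.
Equilibrium anomaly ΔT_eq = F / λ = 142 / 24.9 = 5.70 K.
t = 50.8 weeks = 3.07×10^7 s, so t/τ = 2.75.
ΔT(t) = ΔT_eq (1 − e^(−t/τ)) = 5.70 × (1 − e^−2.75) = 5.34 K.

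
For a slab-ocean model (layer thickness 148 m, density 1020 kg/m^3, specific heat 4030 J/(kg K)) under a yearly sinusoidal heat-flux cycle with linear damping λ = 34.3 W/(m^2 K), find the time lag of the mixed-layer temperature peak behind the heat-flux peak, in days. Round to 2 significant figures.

75 days

Areal heat capacity C = ρ c_p D = 1020 × 4030 × 148 = 6.08×10^8 J/(m²·K).
ω = 2π / 3.15×10^7 s = 1.99×10^-7 s⁻¹.
Phase lag φ = arctan(Cω/λ) = arctan(121/34.3) = 1.30 rad.
Time lag = φ / ω = 1.30 / 1.99×10^-7 = 6.50×10^6 s = 75.2 days.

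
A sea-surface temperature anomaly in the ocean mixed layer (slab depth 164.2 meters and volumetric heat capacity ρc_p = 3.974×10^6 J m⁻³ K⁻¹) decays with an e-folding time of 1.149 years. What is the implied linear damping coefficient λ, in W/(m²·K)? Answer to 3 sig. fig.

Areal heat capacity C = ρc_p × D = 3.974×10^6 × 164.2 = 6.53×10^8 J/(m^2 K).
τ = 1.149 years = 3.63×10^7 s.
λ = C / τ = 6.53×10^8 / 3.63×10^7 = 18.0 W/(m²·K).

18.0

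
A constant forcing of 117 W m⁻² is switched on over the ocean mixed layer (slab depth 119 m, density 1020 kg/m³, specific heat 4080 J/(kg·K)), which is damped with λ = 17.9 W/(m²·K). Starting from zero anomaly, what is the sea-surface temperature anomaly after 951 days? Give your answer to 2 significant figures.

Areal heat capacity C = ρ c_p D = 1020 × 4080 × 119 = 4.95×10^8 J m⁻² K⁻¹.
τ = C / λ = 4.95×10^8 / 17.9 = 2.77×10^7 s.
Equilibrium anomaly ΔT_eq = F / λ = 117 / 17.9 = 6.54 K.
t = 951 days = 8.22×10^7 s, so t/τ = 2.97.
ΔT(t) = ΔT_eq (1 − e^(−t/τ)) = 6.54 × (1 − e^−2.97) = 6.20 K.

6.2 K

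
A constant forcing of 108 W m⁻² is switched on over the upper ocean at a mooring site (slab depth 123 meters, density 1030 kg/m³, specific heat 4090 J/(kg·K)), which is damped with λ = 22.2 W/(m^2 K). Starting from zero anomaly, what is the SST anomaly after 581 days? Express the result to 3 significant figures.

Areal heat capacity C = ρ c_p D = 1030 × 4090 × 123 = 5.18×10^8 J m⁻² K⁻¹.
τ = C / λ = 5.18×10^8 / 22.2 = 2.33×10^7 s.
Equilibrium anomaly ΔT_eq = F / λ = 108 / 22.2 = 4.86 K.
t = 581 days = 5.02×10^7 s, so t/τ = 2.15.
ΔT(t) = ΔT_eq (1 − e^(−t/τ)) = 4.86 × (1 − e^−2.15) = 4.30 K.

4.30 K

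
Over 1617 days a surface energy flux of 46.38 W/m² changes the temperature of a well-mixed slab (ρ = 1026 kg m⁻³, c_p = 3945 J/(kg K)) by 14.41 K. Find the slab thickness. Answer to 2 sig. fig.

Heat input Q = F Δt = 46.38 × 1.40×10^8 s = 6.48×10^9 J/m².
Required areal heat capacity C = Q / ΔT = 4.50×10^8 J/(m²·K).
Depth D = C / (ρ c_p) = 4.50×10^8 / (1026 × 3945) = 111 m.

110 m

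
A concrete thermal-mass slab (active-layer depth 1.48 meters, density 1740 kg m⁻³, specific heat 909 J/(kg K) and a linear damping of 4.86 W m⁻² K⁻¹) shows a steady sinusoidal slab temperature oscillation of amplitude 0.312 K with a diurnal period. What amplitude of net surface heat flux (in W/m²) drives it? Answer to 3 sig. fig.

53.1

Areal heat capacity C = ρ c_p D = 1740 × 909 × 1.48 = 2.34×10^6 J/(m^2 K).
ω = 2π / 86400 s = 7.27×10^-5 s⁻¹.
√((Cω)² + λ²) = √((170)² + 4.86²) = 170 W/(m²·K).
F₀ = A × √((Cω)²+λ²) = 0.312 × 170 = 53.1 W/m².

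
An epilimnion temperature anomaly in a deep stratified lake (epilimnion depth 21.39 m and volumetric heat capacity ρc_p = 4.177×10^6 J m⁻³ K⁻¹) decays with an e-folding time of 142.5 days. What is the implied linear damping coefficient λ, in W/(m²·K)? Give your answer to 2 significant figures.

7.3

Areal heat capacity C = ρc_p × D = 4.177×10^6 × 21.39 = 8.93×10^7 J/(m²·K).
τ = 142.5 days = 1.23×10^7 s.
λ = C / τ = 8.93×10^7 / 1.23×10^7 = 7.26 W/(m²·K).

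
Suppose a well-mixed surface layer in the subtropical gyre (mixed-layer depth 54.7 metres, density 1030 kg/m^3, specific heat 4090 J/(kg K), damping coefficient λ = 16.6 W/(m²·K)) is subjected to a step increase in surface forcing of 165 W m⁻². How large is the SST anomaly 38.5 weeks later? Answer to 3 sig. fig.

8.08 K

Areal heat capacity C = ρ c_p D = 1030 × 4090 × 54.7 = 2.30×10^8 J/(m²·K).
τ = C / λ = 2.30×10^8 / 16.6 = 1.39×10^7 s.
Equilibrium anomaly ΔT_eq = F / λ = 165 / 16.6 = 9.94 K.
t = 38.5 weeks = 2.33×10^7 s, so t/τ = 1.68.
ΔT(t) = ΔT_eq (1 − e^(−t/τ)) = 9.94 × (1 − e^−1.68) = 8.08 K.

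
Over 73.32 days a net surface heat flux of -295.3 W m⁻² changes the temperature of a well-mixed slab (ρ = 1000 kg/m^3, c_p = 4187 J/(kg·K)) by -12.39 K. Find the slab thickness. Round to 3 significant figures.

Heat input Q = F Δt = -295.3 × 6.33×10^6 s = -1.87×10^9 J/m².
Required areal heat capacity C = Q / ΔT = 1.51×10^8 J/(m²·K).
Depth D = C / (ρ c_p) = 1.51×10^8 / (1000 × 4187) = 36.1 m.

36.1 m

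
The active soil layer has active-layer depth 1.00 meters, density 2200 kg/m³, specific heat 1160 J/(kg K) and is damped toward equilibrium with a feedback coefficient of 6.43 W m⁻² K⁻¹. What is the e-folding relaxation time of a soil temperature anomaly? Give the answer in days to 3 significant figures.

4.59 days

Areal heat capacity C = ρ c_p D = 2200 × 1160 × 1.00 = 2.55×10^6 J/(m²·K).
Relaxation time τ = C / λ = 2.55×10^6 / 6.43 = 3.97×10^5 s.
In days: 3.97×10^5 s / (86400 s/day) = 4.59 days.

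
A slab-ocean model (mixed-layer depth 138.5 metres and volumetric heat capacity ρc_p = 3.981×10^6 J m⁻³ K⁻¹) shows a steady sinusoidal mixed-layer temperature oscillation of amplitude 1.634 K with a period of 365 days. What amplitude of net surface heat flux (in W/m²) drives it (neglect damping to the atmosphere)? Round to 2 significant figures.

180

Areal heat capacity C = ρc_p × D = 3.981×10^6 × 138.5 = 5.51×10^8 J/(m²·K).
ω = 2π / 3.15×10^7 s = 1.99×10^-7 s⁻¹.
Cω = 5.51×10^8 × 1.99×10^-7 = 110 W/(m²·K).
F₀ = A × Cω = 1.634 × 110 = 180 W/m².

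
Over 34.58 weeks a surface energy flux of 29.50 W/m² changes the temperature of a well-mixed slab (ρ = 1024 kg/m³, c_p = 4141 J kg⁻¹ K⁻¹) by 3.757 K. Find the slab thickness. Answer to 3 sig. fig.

Heat input Q = F Δt = 29.50 × 2.09×10^7 s = 6.17×10^8 J/m².
Required areal heat capacity C = Q / ΔT = 1.64×10^8 J/(m²·K).
Depth D = C / (ρ c_p) = 1.64×10^8 / (1024 × 4141) = 38.7 m.

38.7 m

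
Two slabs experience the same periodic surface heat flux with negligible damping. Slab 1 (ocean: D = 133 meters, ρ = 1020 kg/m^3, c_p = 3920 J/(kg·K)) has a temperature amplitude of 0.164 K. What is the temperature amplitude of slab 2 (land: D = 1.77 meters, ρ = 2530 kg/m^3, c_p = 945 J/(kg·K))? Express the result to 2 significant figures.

21 K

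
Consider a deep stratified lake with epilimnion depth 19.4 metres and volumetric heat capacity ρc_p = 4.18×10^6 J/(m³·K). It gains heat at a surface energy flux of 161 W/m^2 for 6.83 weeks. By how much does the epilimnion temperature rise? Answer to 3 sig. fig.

8.20 K

Areal heat capacity C = ρc_p × D = 4.18×10^6 × 19.4 = 8.11×10^7 J m⁻² K⁻¹.
Net heat input Q = F Δt = 161 × (6.83 weeks × 6.048×10^5 s/week) = 6.65×10^8 J/m².
ΔT = Q / C = 6.65×10^8 / 8.11×10^7 = 8.20 K.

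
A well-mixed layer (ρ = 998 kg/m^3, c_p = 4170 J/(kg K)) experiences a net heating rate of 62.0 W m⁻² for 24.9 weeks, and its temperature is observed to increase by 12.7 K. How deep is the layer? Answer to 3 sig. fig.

Heat input Q = F Δt = 62.0 × 1.51×10^7 s = 9.34×10^8 J/m².
Required areal heat capacity C = Q / ΔT = 7.35×10^7 J/(m²·K).
Depth D = C / (ρ c_p) = 7.35×10^7 / (998 × 4170) = 17.7 m.

17.7 m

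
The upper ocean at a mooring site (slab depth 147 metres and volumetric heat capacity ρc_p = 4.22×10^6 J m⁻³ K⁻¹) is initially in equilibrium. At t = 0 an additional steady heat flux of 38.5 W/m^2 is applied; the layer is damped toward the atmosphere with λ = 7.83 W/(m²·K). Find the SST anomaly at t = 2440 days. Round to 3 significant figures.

Areal heat capacity C = ρc_p × D = 4.22×10^6 × 147 = 6.20×10^8 J m⁻² K⁻¹.
τ = C / λ = 6.20×10^8 / 7.83 = 7.92×10^7 s.
Equilibrium anomaly ΔT_eq = F / λ = 38.5 / 7.83 = 4.92 K.
t = 2440 days = 2.11×10^8 s, so t/τ = 2.66.
ΔT(t) = ΔT_eq (1 − e^(−t/τ)) = 4.92 × (1 − e^−2.66) = 4.57 K.

4.57 K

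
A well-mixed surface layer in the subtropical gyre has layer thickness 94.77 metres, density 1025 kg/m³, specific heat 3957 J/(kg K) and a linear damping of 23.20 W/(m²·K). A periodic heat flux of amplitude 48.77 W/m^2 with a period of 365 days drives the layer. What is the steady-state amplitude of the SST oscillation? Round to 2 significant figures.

0.61 K

Areal heat capacity C = ρ c_p D = 1025 × 3957 × 94.77 = 3.84×10^8 J/(m^2 K).
Angular frequency ω = 2π / T = 2π / 3.15×10^7 s = 1.99×10^-7 s⁻¹.
√((Cω)² + λ²) = √((76.6)² + 23.20²) = 80.0 W/(m²·K).
Amplitude A = F₀ / √((Cω)²+λ²) = 48.77 / 80.0 = 0.609 K.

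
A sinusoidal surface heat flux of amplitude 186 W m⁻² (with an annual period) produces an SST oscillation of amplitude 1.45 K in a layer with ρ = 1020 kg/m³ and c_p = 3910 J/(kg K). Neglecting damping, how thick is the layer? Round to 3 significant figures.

ω = 2π / 3.15×10^7 s = 1.99×10^-7 s⁻¹.
Required C = F₀ / (A ω) = 186 / (1.45 × 1.99×10^-7) = 6.44×10^8 J/(m²·K).
D = C / (ρ c_p) = 6.44×10^8 / (1020 × 3910) = 161 m.

161 m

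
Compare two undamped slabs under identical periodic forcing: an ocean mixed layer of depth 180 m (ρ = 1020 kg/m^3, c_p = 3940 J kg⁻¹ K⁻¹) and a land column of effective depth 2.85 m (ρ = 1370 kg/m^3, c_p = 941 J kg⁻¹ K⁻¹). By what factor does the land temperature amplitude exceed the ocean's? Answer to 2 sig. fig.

C_ocean = 1020 × 3940 × 180 = 7.23×10^8 J/(m²·K).
C_land = 1370 × 941 × 2.85 = 3.67×10^6 J/(m²·K).
Undamped amplitude ∝ 1/C, so A_land/A_ocean = C_ocean/C_land = 197.

200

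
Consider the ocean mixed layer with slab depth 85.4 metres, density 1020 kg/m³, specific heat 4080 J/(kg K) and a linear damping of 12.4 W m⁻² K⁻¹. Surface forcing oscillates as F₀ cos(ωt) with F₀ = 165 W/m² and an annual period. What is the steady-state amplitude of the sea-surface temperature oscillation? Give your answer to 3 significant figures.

2.30 K

Areal heat capacity C = ρ c_p D = 1020 × 4080 × 85.4 = 3.55×10^8 J/(m²·K).
Angular frequency ω = 2π / T = 2π / 3.15×10^7 s = 1.99×10^-7 s⁻¹.
√((Cω)² + λ²) = √((70.8)² + 12.4²) = 71.9 W/(m²·K).
Amplitude A = F₀ / √((Cω)²+λ²) = 165 / 71.9 = 2.30 K.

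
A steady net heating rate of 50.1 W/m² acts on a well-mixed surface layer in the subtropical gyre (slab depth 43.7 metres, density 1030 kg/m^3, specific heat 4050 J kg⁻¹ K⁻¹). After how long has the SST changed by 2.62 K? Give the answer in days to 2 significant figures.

Areal heat capacity C = ρ c_p D = 1030 × 4050 × 43.7 = 1.82×10^8 J m⁻² K⁻¹.
Time required: Δt = C ΔT / F = 1.82×10^8 × 2.62 / 50.1 = 9.53×10^6 s.
In days: 9.53×10^6 s / (86400 s/day) = 110 days.

110 days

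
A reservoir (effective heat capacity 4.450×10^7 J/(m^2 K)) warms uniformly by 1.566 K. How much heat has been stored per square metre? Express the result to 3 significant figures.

6.97×10^7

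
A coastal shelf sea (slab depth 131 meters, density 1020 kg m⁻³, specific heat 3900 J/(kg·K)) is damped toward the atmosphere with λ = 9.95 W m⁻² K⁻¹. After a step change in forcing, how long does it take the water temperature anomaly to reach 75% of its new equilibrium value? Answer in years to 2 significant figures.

2.3 years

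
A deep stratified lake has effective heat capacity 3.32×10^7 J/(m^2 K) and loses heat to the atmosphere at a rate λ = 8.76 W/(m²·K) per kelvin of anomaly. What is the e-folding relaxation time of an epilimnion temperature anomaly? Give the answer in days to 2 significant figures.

Areal heat capacity C = 3.32×10^7 J/(m^2 K) (given).
Relaxation time τ = C / λ = 3.32×10^7 / 8.76 = 3.79×10^6 s.
In days: 3.79×10^6 s / (86400 s/day) = 43.9 days.

44 days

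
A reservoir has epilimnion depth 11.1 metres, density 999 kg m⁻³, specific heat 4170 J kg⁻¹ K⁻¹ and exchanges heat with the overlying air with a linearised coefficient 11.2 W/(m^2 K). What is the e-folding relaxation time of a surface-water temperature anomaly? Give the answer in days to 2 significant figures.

48 days

Areal heat capacity C = ρ c_p D = 999 × 4170 × 11.1 = 4.62×10^7 J m⁻² K⁻¹.
Relaxation time τ = C / λ = 4.62×10^7 / 11.2 = 4.13×10^6 s.
In days: 4.13×10^6 s / (86400 s/day) = 47.8 days.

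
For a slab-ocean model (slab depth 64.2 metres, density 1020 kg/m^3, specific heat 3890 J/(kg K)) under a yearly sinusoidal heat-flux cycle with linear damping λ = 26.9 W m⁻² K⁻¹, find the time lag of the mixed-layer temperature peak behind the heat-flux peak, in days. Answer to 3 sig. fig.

62.9 days

Areal heat capacity C = ρ c_p D = 1020 × 3890 × 64.2 = 2.55×10^8 J m⁻² K⁻¹.
ω = 2π / 3.15×10^7 s = 1.99×10^-7 s⁻¹.
Phase lag φ = arctan(Cω/λ) = arctan(50.8/26.9) = 1.08 rad.
Time lag = φ / ω = 1.08 / 1.99×10^-7 = 5.44×10^6 s = 62.9 days.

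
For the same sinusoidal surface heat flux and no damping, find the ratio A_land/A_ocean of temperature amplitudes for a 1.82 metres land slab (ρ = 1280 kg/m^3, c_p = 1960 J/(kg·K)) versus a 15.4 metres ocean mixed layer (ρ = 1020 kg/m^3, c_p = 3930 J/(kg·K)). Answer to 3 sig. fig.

13.5

C_ocean = 1020 × 3930 × 15.4 = 6.17×10^7 J/(m²·K).
C_land = 1280 × 1960 × 1.82 = 4.57×10^6 J/(m²·K).
Undamped amplitude ∝ 1/C, so A_land/A_ocean = C_ocean/C_land = 13.5.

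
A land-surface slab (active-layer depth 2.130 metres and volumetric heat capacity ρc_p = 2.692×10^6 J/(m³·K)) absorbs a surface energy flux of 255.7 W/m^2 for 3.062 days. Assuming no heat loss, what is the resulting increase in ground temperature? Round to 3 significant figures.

Areal heat capacity C = ρc_p × D = 2.692×10^6 × 2.130 = 5.73×10^6 J/(m²·K).
Net heat input Q = F Δt = 255.7 × (3.062 days × 86400 s/day) = 6.76×10^7 J/m².
ΔT = Q / C = 6.76×10^7 / 5.73×10^6 = 11.8 K.

11.8 K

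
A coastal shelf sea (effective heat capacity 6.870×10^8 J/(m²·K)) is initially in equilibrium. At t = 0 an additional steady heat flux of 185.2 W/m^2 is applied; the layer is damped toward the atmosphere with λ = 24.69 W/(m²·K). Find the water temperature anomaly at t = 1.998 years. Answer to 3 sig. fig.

6.72 K

Areal heat capacity C = 6.870×10^8 J/(m²·K) (given).
τ = C / λ = 6.87×10^8 / 24.69 = 2.78×10^7 s.
Equilibrium anomaly ΔT_eq = F / λ = 185.2 / 24.69 = 7.50 K.
t = 1.998 years = 6.31×10^7 s, so t/τ = 2.27.
ΔT(t) = ΔT_eq (1 − e^(−t/τ)) = 7.50 × (1 − e^−2.27) = 6.72 K.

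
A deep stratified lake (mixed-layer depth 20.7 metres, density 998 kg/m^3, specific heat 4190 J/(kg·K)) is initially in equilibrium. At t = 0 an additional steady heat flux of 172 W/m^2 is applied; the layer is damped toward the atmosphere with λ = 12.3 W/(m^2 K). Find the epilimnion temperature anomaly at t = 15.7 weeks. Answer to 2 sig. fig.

10 K

Areal heat capacity C = ρ c_p D = 998 × 4190 × 20.7 = 8.66×10^7 J/(m²·K).
τ = C / λ = 8.66×10^7 / 12.3 = 7.04×10^6 s.
Equilibrium anomaly ΔT_eq = F / λ = 172 / 12.3 = 14.0 K.
t = 15.7 weeks = 9.50×10^6 s, so t/τ = 1.35.
ΔT(t) = ΔT_eq (1 − e^(−t/τ)) = 14.0 × (1 − e^−1.35) = 10.4 K.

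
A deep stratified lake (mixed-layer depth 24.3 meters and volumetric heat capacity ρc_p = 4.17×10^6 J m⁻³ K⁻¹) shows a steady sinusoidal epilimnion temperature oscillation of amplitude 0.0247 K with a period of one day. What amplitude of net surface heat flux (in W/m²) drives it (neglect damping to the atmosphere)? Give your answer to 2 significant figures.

Areal heat capacity C = ρc_p × D = 4.17×10^6 × 24.3 = 1.01×10^8 J m⁻² K⁻¹.
ω = 2π / 86400 s = 7.27×10^-5 s⁻¹.
Cω = 1.01×10^8 × 7.27×10^-5 = 7370 W/(m²·K).
F₀ = A × Cω = 0.0247 × 7370 = 182 W/m².

180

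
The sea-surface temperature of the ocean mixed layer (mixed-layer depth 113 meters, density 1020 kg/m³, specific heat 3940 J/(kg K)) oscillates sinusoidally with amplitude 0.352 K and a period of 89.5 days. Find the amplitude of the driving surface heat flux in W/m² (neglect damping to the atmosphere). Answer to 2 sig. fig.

Areal heat capacity C = ρ c_p D = 1020 × 3940 × 113 = 4.54×10^8 J m⁻² K⁻¹.
ω = 2π / 7.73×10^6 s = 8.13×10^-7 s⁻¹.
Cω = 4.54×10^8 × 8.13×10^-7 = 369 W/(m²·K).
F₀ = A × Cω = 0.352 × 369 = 130 W/m².

130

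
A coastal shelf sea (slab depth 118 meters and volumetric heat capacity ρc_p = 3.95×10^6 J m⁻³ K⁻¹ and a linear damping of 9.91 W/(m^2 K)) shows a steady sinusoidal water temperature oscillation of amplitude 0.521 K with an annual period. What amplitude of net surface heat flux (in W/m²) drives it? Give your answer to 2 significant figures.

49

Areal heat capacity C = ρc_p × D = 3.95×10^6 × 118 = 4.66×10^8 J m⁻² K⁻¹.
ω = 2π / 3.15×10^7 s = 1.99×10^-7 s⁻¹.
√((Cω)² + λ²) = √((92.9)² + 9.91²) = 93.4 W/(m²·K).
F₀ = A × √((Cω)²+λ²) = 0.521 × 93.4 = 48.7 W/m².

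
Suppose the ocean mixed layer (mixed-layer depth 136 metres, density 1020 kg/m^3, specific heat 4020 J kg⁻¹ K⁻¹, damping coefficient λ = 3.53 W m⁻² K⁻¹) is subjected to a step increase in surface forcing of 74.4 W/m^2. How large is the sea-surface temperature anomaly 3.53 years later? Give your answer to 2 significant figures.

Areal heat capacity C = ρ c_p D = 1020 × 4020 × 136 = 5.58×10^8 J m⁻² K⁻¹.
τ = C / λ = 5.58×10^8 / 3.53 = 1.58×10^8 s.
Equilibrium anomaly ΔT_eq = F / λ = 74.4 / 3.53 = 21.1 K.
t = 3.53 years = 1.11×10^8 s, so t/τ = 0.705.
ΔT(t) = ΔT_eq (1 − e^(−t/τ)) = 21.1 × (1 − e^−0.705) = 10.7 K.

11 K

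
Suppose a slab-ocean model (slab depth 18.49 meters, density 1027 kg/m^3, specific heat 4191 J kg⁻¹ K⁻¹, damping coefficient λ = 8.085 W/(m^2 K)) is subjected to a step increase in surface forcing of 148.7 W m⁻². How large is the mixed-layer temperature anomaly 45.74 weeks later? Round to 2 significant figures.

17 K

Areal heat capacity C = ρ c_p D = 1027 × 4191 × 18.49 = 7.96×10^7 J/(m²·K).
τ = C / λ = 7.96×10^7 / 8.085 = 9.84×10^6 s.
Equilibrium anomaly ΔT_eq = F / λ = 148.7 / 8.085 = 18.4 K.
t = 45.74 weeks = 2.77×10^7 s, so t/τ = 2.81.
ΔT(t) = ΔT_eq (1 − e^(−t/τ)) = 18.4 × (1 − e^−2.81) = 17.3 K.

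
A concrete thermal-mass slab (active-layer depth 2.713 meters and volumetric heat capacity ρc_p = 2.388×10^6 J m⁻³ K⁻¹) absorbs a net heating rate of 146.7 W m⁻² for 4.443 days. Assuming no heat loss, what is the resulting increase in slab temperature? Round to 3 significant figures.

8.69 K

Areal heat capacity C = ρc_p × D = 2.388×10^6 × 2.713 = 6.48×10^6 J/(m^2 K).
Net heat input Q = F Δt = 146.7 × (4.443 days × 86400 s/day) = 5.63×10^7 J/m².
ΔT = Q / C = 5.63×10^7 / 6.48×10^6 = 8.69 K.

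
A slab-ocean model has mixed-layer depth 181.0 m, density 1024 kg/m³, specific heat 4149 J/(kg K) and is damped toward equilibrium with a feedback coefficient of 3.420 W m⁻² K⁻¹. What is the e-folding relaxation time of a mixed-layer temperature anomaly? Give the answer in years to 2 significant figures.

7.1 years

Areal heat capacity C = ρ c_p D = 1024 × 4149 × 181.0 = 7.69×10^8 J m⁻² K⁻¹.
Relaxation time τ = C / λ = 7.69×10^8 / 3.420 = 2.25×10^8 s.
In years: 2.25×10^8 s / (3.156×10^7 s/year) = 7.13 years.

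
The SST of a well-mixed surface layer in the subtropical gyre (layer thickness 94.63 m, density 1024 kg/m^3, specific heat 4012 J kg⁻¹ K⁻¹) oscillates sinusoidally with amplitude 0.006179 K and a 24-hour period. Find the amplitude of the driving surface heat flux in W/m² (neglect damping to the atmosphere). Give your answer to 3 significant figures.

175

Areal heat capacity C = ρ c_p D = 1024 × 4012 × 94.63 = 3.89×10^8 J/(m²·K).
ω = 2π / 86400 s = 7.27×10^-5 s⁻¹.
Cω = 3.89×10^8 × 7.27×10^-5 = 28300 W/(m²·K).
F₀ = A × Cω = 0.006179 × 28300 = 175 W/m².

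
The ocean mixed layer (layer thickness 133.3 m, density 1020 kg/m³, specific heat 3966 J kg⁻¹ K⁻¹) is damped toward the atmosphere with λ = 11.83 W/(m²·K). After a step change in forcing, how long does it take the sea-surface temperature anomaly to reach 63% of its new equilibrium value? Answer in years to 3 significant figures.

Areal heat capacity C = ρ c_p D = 1020 × 3966 × 133.3 = 5.39×10^8 J/(m^2 K).
τ = C / λ = 5.39×10^8 / 11.83 = 4.56×10^7 s.
Fraction reached: 1 − e^(−t/τ) = 0.63 ⇒ t = −τ ln(1 − 0.63) = τ × 0.994.
t = 4.53×10^7 s = 1.44 years.

1.44 years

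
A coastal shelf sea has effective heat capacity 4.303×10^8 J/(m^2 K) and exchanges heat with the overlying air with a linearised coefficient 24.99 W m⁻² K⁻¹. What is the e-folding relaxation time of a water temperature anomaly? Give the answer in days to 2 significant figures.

200 days

Areal heat capacity C = 4.303×10^8 J/(m^2 K) (given).
Relaxation time τ = C / λ = 4.30×10^8 / 24.99 = 1.72×10^7 s.
In days: 1.72×10^7 s / (86400 s/day) = 199 days.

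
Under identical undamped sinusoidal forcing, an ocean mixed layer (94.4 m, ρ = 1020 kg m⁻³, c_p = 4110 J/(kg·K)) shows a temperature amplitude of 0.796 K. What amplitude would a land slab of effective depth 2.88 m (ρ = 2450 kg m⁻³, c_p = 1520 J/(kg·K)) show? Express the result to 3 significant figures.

C_ocean = 3.96×10^8 J/(m²·K); C_land = 1.07×10^7 J/(m²·K).
A ∝ 1/C ⇒ A_land = A_ocean × C_ocean/C_land = 0.796 × 36.9 = 29.4 K.

29.4 K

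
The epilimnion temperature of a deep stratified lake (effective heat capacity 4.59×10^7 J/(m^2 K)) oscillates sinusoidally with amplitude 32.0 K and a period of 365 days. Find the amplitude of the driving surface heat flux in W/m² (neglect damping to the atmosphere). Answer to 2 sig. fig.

290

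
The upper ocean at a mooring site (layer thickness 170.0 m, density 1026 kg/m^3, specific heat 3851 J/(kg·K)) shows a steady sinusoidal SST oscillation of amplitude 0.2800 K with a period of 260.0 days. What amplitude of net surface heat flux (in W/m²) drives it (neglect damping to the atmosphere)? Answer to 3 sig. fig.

52.6

Areal heat capacity C = ρ c_p D = 1026 × 3851 × 170.0 = 6.72×10^8 J m⁻² K⁻¹.
ω = 2π / 2.25×10^7 s = 2.80×10^-7 s⁻¹.
Cω = 6.72×10^8 × 2.80×10^-7 = 188 W/(m²·K).
F₀ = A × Cω = 0.2800 × 188 = 52.6 W/m².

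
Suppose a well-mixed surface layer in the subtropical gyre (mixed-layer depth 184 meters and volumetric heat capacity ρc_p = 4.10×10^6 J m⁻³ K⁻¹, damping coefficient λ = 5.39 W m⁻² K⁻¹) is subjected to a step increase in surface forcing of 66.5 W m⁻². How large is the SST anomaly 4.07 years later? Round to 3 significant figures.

7.41 K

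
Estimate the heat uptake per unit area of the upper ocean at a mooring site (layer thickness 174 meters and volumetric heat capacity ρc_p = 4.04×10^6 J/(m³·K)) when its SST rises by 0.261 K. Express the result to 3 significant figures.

1.83×10^8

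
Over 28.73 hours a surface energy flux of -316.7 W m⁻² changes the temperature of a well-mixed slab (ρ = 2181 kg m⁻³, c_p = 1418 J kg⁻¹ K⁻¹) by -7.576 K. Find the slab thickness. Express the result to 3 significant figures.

Heat input Q = F Δt = -316.7 × 1.03×10^5 s = -3.28×10^7 J/m².
Required areal heat capacity C = Q / ΔT = 4.32×10^6 J/(m²·K).
Depth D = C / (ρ c_p) = 4.32×10^6 / (2181 × 1418) = 1.40 m.

1.40 m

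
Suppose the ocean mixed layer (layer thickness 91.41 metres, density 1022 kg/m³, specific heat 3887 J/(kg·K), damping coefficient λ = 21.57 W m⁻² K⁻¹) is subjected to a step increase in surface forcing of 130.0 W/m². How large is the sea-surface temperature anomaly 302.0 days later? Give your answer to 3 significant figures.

Areal heat capacity C = ρ c_p D = 1022 × 3887 × 91.41 = 3.63×10^8 J m⁻² K⁻¹.
τ = C / λ = 3.63×10^8 / 21.57 = 1.68×10^7 s.
Equilibrium anomaly ΔT_eq = F / λ = 130.0 / 21.57 = 6.03 K.
t = 302.0 days = 2.61×10^7 s, so t/τ = 1.55.
ΔT(t) = ΔT_eq (1 − e^(−t/τ)) = 6.03 × (1 − e^−1.55) = 4.75 K.

4.75 K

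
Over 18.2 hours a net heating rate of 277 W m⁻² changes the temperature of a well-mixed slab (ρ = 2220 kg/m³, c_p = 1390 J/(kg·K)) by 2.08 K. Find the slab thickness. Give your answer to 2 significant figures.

Heat input Q = F Δt = 277 × 65500 s = 1.81×10^7 J/m².
Required areal heat capacity C = Q / ΔT = 8.73×10^6 J/(m²·K).
Depth D = C / (ρ c_p) = 8.73×10^6 / (2220 × 1390) = 2.83 m.

2.8 m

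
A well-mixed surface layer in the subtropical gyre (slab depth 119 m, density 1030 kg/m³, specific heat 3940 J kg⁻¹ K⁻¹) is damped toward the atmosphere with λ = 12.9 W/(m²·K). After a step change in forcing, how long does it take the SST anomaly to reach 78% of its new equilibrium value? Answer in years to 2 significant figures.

Areal heat capacity C = ρ c_p D = 1030 × 3940 × 119 = 4.83×10^8 J/(m²·K).
τ = C / λ = 4.83×10^8 / 12.9 = 3.74×10^7 s.
Fraction reached: 1 − e^(−t/τ) = 0.78 ⇒ t = −τ ln(1 − 0.78) = τ × 1.51.
t = 5.67×10^7 s = 1.80 years.

1.8 years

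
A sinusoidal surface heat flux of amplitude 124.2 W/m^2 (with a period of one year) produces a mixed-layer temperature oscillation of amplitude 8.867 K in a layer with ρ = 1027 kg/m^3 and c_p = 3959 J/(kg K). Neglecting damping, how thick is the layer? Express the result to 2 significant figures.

17 m

ω = 2π / 3.15×10^7 s = 1.99×10^-7 s⁻¹.
Required C = F₀ / (A ω) = 124.2 / (8.867 × 1.99×10^-7) = 7.03×10^7 J/(m²·K).
D = C / (ρ c_p) = 7.03×10^7 / (1027 × 3959) = 17.3 m.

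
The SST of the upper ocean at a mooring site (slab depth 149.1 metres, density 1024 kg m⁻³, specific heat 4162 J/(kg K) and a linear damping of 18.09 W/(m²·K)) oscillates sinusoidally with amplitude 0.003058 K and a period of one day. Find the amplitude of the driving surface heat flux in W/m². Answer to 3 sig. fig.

Areal heat capacity C = ρ c_p D = 1024 × 4162 × 149.1 = 6.35×10^8 J m⁻² K⁻¹.
ω = 2π / 86400 s = 7.27×10^-5 s⁻¹.
√((Cω)² + λ²) = √((46200)² + 18.09²) = 46200 W/(m²·K).
F₀ = A × √((Cω)²+λ²) = 0.003058 × 46200 = 141 W/m².

141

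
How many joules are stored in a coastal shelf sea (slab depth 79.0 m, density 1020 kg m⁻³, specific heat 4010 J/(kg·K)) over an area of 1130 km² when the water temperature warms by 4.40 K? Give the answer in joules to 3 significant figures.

1.61×10^18 J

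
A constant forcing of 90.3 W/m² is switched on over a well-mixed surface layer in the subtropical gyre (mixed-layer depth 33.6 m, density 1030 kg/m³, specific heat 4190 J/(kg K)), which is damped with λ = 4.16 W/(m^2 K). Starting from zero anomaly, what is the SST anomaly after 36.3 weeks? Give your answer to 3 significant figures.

Areal heat capacity C = ρ c_p D = 1030 × 4190 × 33.6 = 1.45×10^8 J/(m^2 K).
τ = C / λ = 1.45×10^8 / 4.16 = 3.49×10^7 s.
Equilibrium anomaly ΔT_eq = F / λ = 90.3 / 4.16 = 21.7 K.
t = 36.3 weeks = 2.20×10^7 s, so t/τ = 0.630.
ΔT(t) = ΔT_eq (1 − e^(−t/τ)) = 21.7 × (1 − e^−0.630) = 10.1 K.

10.1 K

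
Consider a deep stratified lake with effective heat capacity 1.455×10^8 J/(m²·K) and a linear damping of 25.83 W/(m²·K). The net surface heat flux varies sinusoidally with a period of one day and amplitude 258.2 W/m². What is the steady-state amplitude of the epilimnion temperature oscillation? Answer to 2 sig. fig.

0.024 K

Areal heat capacity C = 1.455×10^8 J/(m²·K) (given).
Angular frequency ω = 2π / T = 2π / 86400 s = 7.27×10^-5 s⁻¹.
√((Cω)² + λ²) = √((10600)² + 25.83²) = 10600 W/(m²·K).
Amplitude A = F₀ / √((Cω)²+λ²) = 258.2 / 10600 = 0.0244 K.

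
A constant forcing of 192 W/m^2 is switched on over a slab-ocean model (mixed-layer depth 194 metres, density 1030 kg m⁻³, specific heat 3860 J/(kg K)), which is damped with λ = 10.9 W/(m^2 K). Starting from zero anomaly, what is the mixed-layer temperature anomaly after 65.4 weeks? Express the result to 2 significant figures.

7.5 K

Areal heat capacity C = ρ c_p D = 1030 × 3860 × 194 = 7.71×10^8 J m⁻² K⁻¹.
τ = C / λ = 7.71×10^8 / 10.9 = 7.08×10^7 s.
Equilibrium anomaly ΔT_eq = F / λ = 192 / 10.9 = 17.6 K.
t = 65.4 weeks = 3.96×10^7 s, so t/τ = 0.559.
ΔT(t) = ΔT_eq (1 − e^(−t/τ)) = 17.6 × (1 − e^−0.559) = 7.54 K.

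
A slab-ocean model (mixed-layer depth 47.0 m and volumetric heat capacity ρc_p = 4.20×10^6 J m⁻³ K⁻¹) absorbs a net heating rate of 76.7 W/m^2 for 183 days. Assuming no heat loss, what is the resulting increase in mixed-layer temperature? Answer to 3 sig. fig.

6.14 K

Areal heat capacity C = ρc_p × D = 4.20×10^6 × 47.0 = 1.97×10^8 J/(m^2 K).
Net heat input Q = F Δt = 76.7 × (183 days × 86400 s/day) = 1.21×10^9 J/m².
ΔT = Q / C = 1.21×10^9 / 1.97×10^8 = 6.14 K.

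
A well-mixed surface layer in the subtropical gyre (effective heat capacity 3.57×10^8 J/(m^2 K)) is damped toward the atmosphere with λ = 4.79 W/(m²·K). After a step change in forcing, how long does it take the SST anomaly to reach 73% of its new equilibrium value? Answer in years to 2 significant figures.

3.1 years

Areal heat capacity C = 3.57×10^8 J/(m^2 K) (given).
τ = C / λ = 3.57×10^8 / 4.79 = 7.45×10^7 s.
Fraction reached: 1 − e^(−t/τ) = 0.73 ⇒ t = −τ ln(1 − 0.73) = τ × 1.31.
t = 9.76×10^7 s = 3.09 years.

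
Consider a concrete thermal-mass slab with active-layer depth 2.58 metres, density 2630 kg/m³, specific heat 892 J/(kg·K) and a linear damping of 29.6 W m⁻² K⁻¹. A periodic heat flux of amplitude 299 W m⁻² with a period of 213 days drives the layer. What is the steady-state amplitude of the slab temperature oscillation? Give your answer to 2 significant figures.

Areal heat capacity C = ρ c_p D = 2630 × 892 × 2.58 = 6.05×10^6 J/(m²·K).
Angular frequency ω = 2π / T = 2π / 1.84×10^7 s = 3.41×10^-7 s⁻¹.
√((Cω)² + λ²) = √((2.07)² + 29.6²) = 29.7 W/(m²·K).
Amplitude A = F₀ / √((Cω)²+λ²) = 299 / 29.7 = 10.1 K.

10 K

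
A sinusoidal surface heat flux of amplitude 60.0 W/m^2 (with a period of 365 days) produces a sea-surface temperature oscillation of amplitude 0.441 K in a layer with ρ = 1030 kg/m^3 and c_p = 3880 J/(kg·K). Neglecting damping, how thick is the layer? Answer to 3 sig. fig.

ω = 2π / 3.15×10^7 s = 1.99×10^-7 s⁻¹.
Required C = F₀ / (A ω) = 60.0 / (0.441 × 1.99×10^-7) = 6.83×10^8 J/(m²·K).
D = C / (ρ c_p) = 6.83×10^8 / (1030 × 3880) = 171 m.

171 m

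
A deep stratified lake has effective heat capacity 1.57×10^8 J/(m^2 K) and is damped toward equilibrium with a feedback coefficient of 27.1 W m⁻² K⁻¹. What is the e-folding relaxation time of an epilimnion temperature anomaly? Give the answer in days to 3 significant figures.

67.1 days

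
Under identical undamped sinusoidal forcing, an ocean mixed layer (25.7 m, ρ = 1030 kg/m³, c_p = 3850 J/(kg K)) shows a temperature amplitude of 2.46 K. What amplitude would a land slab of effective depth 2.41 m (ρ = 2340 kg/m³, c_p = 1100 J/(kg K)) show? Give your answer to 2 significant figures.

40 K

C_ocean = 1.02×10^8 J/(m²·K); C_land = 6.20×10^6 J/(m²·K).
A ∝ 1/C ⇒ A_land = A_ocean × C_ocean/C_land = 2.46 × 16.4 = 40.4 K.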